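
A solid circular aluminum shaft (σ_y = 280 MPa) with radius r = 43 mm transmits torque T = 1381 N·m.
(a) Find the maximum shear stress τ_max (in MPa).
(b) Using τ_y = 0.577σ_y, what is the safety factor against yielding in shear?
(a) For a solid circular shaft, τ_max = T·r/J with J = π·r^4/2, i.e. τ_max = 2·T / (π·r^3). Convert r = 43 mm = 0.043 m.
  τ_max = (2 × 1381) / (π × 0.043^3) = 1.106 × 10⁷ Pa = 11.06 MPa
(b) τ_y = 0.577 × 280 = 161.56 MPa
  SF = τ_y/τ_max = 161.56 / 11.06 = 14.61
Final answer: (a) τ_max = 11.06 MPa, (b) SF = 14.61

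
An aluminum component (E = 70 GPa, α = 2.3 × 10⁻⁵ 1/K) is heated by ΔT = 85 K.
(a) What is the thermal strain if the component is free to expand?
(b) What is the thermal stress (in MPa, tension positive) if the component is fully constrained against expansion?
(a) Free thermal strain ε_th = α·ΔT = (2.3 × 10⁻⁵) × 85 = 0.001955
(b) Fully constrained, the expansion is suppressed, so σ = -E·α·ΔT. Convert E = 70 GPa = 7 × 10¹⁰ Pa.
  σ = -(7 × 10¹⁰) × (2.3 × 10⁻⁵) × 85 = -1.368 × 10⁸ Pa = -136.8 MPa (compressive)
Final answer: (a) ε_th = 0.001955, (b) σ = -136.8 MPa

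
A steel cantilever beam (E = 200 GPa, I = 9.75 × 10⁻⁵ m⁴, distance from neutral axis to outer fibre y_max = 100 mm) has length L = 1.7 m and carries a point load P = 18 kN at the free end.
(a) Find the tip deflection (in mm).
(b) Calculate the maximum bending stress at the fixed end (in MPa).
(a) Tip deflection of a cantilever with an end point load: δ = P·L^3 / (3·E·I). Convert P = 18 kN = 18000 N, E = 200 GPa = 2 × 10¹¹ Pa.
  δ = (18000 × 1.7^3) / (3 × (2 × 10¹¹) × (9.75 × 10⁻⁵)) = 0.001512 m = 1.512 mm
(b) Maximum bending moment at the fixed end: M = P·L = 18000 × 1.7 = 30600 N·m. Convert y_max = 100 mm = 0.1 m.
  σ = M·y_max / I = (30600 × 0.1) / (9.75 × 10⁻⁵) = 3.138 × 10⁷ Pa = 31.38 MPa
Final answer: (a) δ = 1.512 mm, (b) σ = 31.38 MPa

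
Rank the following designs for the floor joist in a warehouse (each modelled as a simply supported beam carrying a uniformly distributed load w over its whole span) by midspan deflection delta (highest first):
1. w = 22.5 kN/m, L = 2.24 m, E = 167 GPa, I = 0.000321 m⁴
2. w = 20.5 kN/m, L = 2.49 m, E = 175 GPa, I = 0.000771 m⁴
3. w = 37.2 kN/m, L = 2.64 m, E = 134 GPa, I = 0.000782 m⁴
Model: a simply supported beam carrying a uniformly distributed load w over its whole span, so delta = (5·w·L^4) / (384·E·I) (SI units).
  Case 1: delta = (5 × 22500 × 2.24^4) / (384 × (1.67 × 10¹¹) × 0.000321) = 0.0001376 m = 0.1376 mm
  Case 2: delta = (5 × 20500 × 2.49^4) / (384 × (1.75 × 10¹¹) × 0.000771) = 7.605 × 10⁻⁵ m = 0.07605 mm
  Case 3: delta = (5 × 37200 × 2.64^4) / (384 × (1.34 × 10¹¹) × 0.000782) = 0.0002245 m = 0.2245 mm
Ordering: 0.2245 mm (case 3) > 0.1376 mm (case 1) > 0.07605 mm (case 2)
Final answer: 3, 1, 2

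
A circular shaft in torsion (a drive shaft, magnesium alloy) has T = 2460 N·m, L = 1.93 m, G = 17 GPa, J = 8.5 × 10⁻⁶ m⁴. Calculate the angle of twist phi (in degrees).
Model: a circular shaft in torsion, so phi = (T·L) / (G·J).
Convert to SI units:
  G = 17 GPa = 1.7 × 10¹⁰ Pa
Substitute:
  phi = (2460 × 1.93) / ((1.7 × 10¹⁰) × (8.5 × 10⁻⁶))
  phi = 0.03286 rad
Convert to degrees: phi = 0.03286 × 180/π = 1.883°
Final answer: phi = 1.883°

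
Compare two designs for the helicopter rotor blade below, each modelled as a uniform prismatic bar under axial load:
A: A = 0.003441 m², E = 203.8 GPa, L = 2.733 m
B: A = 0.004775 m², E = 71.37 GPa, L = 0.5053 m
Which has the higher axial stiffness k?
Model: a uniform prismatic bar under axial load, so k = (A·E) / L (SI units).
  A: k = (0.003441 × (2.038 × 10¹¹)) / 2.733 = 2.566 × 10⁸ N/m = 256.6 MN/m
  B: k = (0.004775 × (7.137 × 10¹⁰)) / 0.5053 = 6.744 × 10⁸ N/m = 674.4 MN/m
674.4 MN/m > 256.6 MN/m, so B is larger.
Final answer: B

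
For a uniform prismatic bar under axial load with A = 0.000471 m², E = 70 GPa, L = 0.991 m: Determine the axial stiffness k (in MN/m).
Model: a uniform prismatic bar under axial load, so k = (A·E) / L.
Convert to SI units:
  E = 70 GPa = 7 × 10¹⁰ Pa
Substitute:
  k = (0.000471 × (7 × 10¹⁰)) / 0.991
  k = 3.327 × 10⁷ N/m
Convert: k = 3.327 × 10⁷ N/m = 33.27 MN/m
Final answer: k = 33.27 MN/m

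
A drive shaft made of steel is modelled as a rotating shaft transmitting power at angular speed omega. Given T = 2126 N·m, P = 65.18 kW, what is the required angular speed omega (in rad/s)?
Model: a rotating shaft transmitting power at angular speed omega, so P = T·omega.
Solve for omega: omega = P / T.
Convert to SI units:
  P = 65.18 kW = 65180 W
Substitute:
  omega = 65180 / 2126
  omega = 30.66 rad/s
Final answer: omega = 30.66 rad/s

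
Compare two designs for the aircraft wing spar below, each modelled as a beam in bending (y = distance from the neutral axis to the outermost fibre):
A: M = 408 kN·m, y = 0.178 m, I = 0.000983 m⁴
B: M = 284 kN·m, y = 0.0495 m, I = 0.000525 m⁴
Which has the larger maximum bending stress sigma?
Model: a beam in bending (y = distance from the neutral axis to the outermost fibre), so sigma = (M·y) / I (SI units).
  A: sigma = (408000 × 0.178) / 0.000983 = 7.388 × 10⁷ Pa = 73.88 MPa
  B: sigma = (284000 × 0.0495) / 0.000525 = 2.678 × 10⁷ Pa = 26.78 MPa
73.88 MPa > 26.78 MPa, so A is larger.
Final answer: A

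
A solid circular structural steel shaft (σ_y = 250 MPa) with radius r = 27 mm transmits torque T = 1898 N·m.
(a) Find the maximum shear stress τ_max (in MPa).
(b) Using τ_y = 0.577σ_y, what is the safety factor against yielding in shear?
(a) For a solid circular shaft, τ_max = T·r/J with J = π·r^4/2, i.e. τ_max = 2·T / (π·r^3). Convert r = 27 mm = 0.027 m.
  τ_max = (2 × 1898) / (π × 0.027^3) = 6.139 × 10⁷ Pa = 61.39 MPa
(b) τ_y = 0.577 × 250 = 144.25 MPa
  SF = τ_y/τ_max = 144.25 / 61.39 = 2.35
Final answer: (a) τ_max = 61.39 MPa, (b) SF = 2.35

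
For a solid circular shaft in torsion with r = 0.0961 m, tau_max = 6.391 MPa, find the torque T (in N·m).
Model: a solid circular shaft in torsion, so tau_max = (2·T) / (π·r^3).
Solve for T: T = (π·tau_max·r^3) / 2.
Convert to SI units:
  tau_max = 6.391 MPa = 6.391 × 10⁶ Pa
Substitute:
  T = (π × (6.391 × 10⁶) × 0.0961^3) / 2
  T = 8910 N·m
Final answer: T = 8910 N·m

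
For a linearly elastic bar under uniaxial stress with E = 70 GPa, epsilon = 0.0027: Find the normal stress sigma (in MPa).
Model: a linearly elastic bar under uniaxial stress, so sigma = E·epsilon.
Convert to SI units:
  E = 70 GPa = 7 × 10¹⁰ Pa
Substitute:
  sigma = (7 × 10¹⁰) × 0.0027
  sigma = 1.89 × 10⁸ Pa
Convert: sigma = 1.89 × 10⁸ Pa = 189 MPa
Final answer: sigma = 189 MPa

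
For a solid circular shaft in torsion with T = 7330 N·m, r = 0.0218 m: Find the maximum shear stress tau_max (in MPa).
Model: a solid circular shaft in torsion, so tau_max = (2·T) / (π·r^3).
Substitute:
  tau_max = (2 × 7330) / (π × 0.0218^3)
  tau_max = 4.504 × 10⁸ Pa
Convert: tau_max = 4.504 × 10⁸ Pa = 450.4 MPa
Final answer: tau_max = 450.4 MPa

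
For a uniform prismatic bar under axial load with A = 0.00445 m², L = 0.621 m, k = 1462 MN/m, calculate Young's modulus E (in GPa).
Model: a uniform prismatic bar under axial load, so k = (A·E) / L.
Solve for E: E = (k·L) / A.
Convert to SI units:
  k = 1462 MN/m = 1.462 × 10⁹ N/m
Substitute:
  E = ((1.462 × 10⁹) × 0.621) / 0.00445
  E = 2.04 × 10¹¹ Pa
Convert: E = 2.04 × 10¹¹ Pa = 204 GPa
Final answer: E = 204 GPa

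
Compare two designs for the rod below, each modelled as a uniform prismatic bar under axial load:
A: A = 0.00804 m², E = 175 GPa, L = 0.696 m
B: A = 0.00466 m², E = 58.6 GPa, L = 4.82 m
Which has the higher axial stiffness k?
Model: a uniform prismatic bar under axial load, so k = (A·E) / L (SI units).
  A: k = (0.00804 × (1.75 × 10¹¹)) / 0.696 = 2.022 × 10⁹ N/m = 2022 MN/m
  B: k = (0.00466 × (5.86 × 10¹⁰)) / 4.82 = 5.665 × 10⁷ N/m = 56.65 MN/m
2022 MN/m > 56.65 MN/m, so A is larger.
Final answer: A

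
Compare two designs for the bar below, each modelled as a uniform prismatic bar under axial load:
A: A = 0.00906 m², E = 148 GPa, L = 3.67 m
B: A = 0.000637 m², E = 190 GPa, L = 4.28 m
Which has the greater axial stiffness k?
Model: a uniform prismatic bar under axial load, so k = (A·E) / L (SI units).
  A: k = (0.00906 × (1.48 × 10¹¹)) / 3.67 = 3.654 × 10⁸ N/m = 365.4 MN/m
  B: k = (0.000637 × (1.9 × 10¹¹)) / 4.28 = 2.828 × 10⁷ N/m = 28.28 MN/m
365.4 MN/m > 28.28 MN/m, so A is larger.
Final answer: A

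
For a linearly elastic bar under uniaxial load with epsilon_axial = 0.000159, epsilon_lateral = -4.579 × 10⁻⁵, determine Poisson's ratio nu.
Model: a linearly elastic bar under uniaxial load, so epsilon_lateral = -nu·epsilon_axial.
Solve for nu: nu = -epsilon_lateral / epsilon_axial.
Substitute:
  nu = -(-4.579 × 10⁻⁵) / 0.000159
  nu = 0.288
Final answer: nu = 0.288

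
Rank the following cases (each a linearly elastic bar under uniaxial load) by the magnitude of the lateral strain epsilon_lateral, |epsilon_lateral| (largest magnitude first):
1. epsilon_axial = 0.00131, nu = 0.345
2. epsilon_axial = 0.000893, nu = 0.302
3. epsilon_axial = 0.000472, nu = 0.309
Model: a linearly elastic bar under uniaxial load, so epsilon_lateral = -nu·epsilon_axial (SI units).
  Case 1: epsilon_lateral = -(0.345 × 0.00131) = -0.0004519
  Case 2: epsilon_lateral = -(0.302 × 0.000893) = -0.0002697
  Case 3: epsilon_lateral = -(0.309 × 0.000472) = -0.0001458
Ordering by |epsilon_lateral|: 0.0004519 (case 1) > 0.0002697 (case 2) > 0.0001458 (case 3)
Final answer: 1, 2, 3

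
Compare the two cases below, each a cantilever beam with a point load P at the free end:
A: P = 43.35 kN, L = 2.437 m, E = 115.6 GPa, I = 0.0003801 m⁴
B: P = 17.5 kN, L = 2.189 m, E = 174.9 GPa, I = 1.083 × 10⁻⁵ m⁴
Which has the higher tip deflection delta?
Model: a cantilever beam with a point load P at the free end, so delta = (P·L^3) / (3·E·I) (SI units).
  A: delta = (43350 × 2.437^3) / (3 × (1.156 × 10¹¹) × 0.0003801) = 0.00476 m = 4.76 mm
  B: delta = (17500 × 2.189^3) / (3 × (1.749 × 10¹¹) × (1.083 × 10⁻⁵)) = 0.0323 m = 32.3 mm
32.3 mm > 4.76 mm, so B is larger.
Final answer: B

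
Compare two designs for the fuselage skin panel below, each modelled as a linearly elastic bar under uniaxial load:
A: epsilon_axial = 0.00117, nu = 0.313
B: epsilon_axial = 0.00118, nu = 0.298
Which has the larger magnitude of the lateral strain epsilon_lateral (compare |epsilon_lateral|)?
Model: a linearly elastic bar under uniaxial load, so epsilon_lateral = -nu·epsilon_axial (SI units).
  A: epsilon_lateral = -(0.313 × 0.00117) = -0.0003662
  B: epsilon_lateral = -(0.298 × 0.00118) = -0.0003516
|epsilon_lateral|: A = 0.0003662, B = 0.0003516, so A is larger in magnitude.
Final answer: A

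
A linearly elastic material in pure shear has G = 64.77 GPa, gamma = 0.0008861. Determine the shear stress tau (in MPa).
Model: a linearly elastic material in pure shear, so tau = G·gamma.
Convert to SI units:
  G = 64.77 GPa = 6.477 × 10¹⁰ Pa
Substitute:
  tau = (6.477 × 10¹⁰) × 0.0008861
  tau = 5.739 × 10⁷ Pa
Convert: tau = 5.739 × 10⁷ Pa = 57.39 MPa
Final answer: tau = 57.39 MPa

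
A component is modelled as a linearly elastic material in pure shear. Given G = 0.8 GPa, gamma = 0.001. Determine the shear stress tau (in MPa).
Model: a linearly elastic material in pure shear, so tau = G·gamma.
Convert to SI units:
  G = 0.8 GPa = 8 × 10⁸ Pa
Substitute:
  tau = (8 × 10⁸) × 0.001
  tau = 800000 Pa
Convert: tau = 800000 Pa = 0.8 MPa
Final answer: tau = 0.8 MPa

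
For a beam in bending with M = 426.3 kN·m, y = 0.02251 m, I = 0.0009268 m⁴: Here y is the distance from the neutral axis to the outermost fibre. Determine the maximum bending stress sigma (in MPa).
Model: a beam in bending, so sigma = (M·y) / I.
Convert to SI units:
  M = 426.3 kN·m = 426300 N·m
Substitute:
  sigma = (426300 × 0.02251) / 0.0009268
  sigma = 1.035 × 10⁷ Pa
Convert: sigma = 1.035 × 10⁷ Pa = 10.35 MPa
Final answer: sigma = 10.35 MPa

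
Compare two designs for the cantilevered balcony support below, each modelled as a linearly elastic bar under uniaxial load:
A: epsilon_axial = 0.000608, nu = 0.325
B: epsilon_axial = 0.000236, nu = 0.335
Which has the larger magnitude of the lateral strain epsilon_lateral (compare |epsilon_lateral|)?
Model: a linearly elastic bar under uniaxial load, so epsilon_lateral = -nu·epsilon_axial (SI units).
  A: epsilon_lateral = -(0.325 × 0.000608) = -0.0001976
  B: epsilon_lateral = -(0.335 × 0.000236) = -7.906 × 10⁻⁵
|epsilon_lateral|: A = 0.0001976, B = 7.906 × 10⁻⁵, so A is larger in magnitude.
Final answer: A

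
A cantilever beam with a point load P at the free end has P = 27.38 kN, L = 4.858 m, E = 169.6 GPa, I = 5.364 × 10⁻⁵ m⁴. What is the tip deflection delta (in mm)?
Model: a cantilever beam with a point load P at the free end, so delta = (P·L^3) / (3·E·I).
Convert to SI units:
  P = 27.38 kN = 27380 N
  E = 169.6 GPa = 1.696 × 10¹¹ Pa
Substitute:
  delta = (27380 × 4.858^3) / (3 × (1.696 × 10¹¹) × (5.364 × 10⁻⁵))
  delta = 0.115 m
Convert: delta = 0.115 m = 115 mm
Final answer: delta = 115 mm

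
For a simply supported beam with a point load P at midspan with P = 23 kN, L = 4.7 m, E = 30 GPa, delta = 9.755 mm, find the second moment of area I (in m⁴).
Model: a simply supported beam with a point load P at midspan, so delta = (P·L^3) / (48·E·I).
Solve for I: I = (P·L^3) / (48·delta·E).
Convert to SI units:
  P = 23 kN = 23000 N
  E = 30 GPa = 3 × 10¹⁰ Pa
  delta = 9.755 mm = 0.009755 m
Substitute:
  I = (23000 × 4.7^3) / (48 × 0.009755 × (3 × 10¹⁰))
  I = 0.00017 m⁴
Final answer: I = 0.00017 m⁴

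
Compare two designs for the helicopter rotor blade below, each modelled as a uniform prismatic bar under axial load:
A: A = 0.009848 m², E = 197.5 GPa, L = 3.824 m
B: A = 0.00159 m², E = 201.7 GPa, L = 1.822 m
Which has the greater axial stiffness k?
Model: a uniform prismatic bar under axial load, so k = (A·E) / L (SI units).
  A: k = (0.009848 × (1.975 × 10¹¹)) / 3.824 = 5.086 × 10⁸ N/m = 508.6 MN/m
  B: k = (0.00159 × (2.017 × 10¹¹)) / 1.822 = 1.76 × 10⁸ N/m = 176 MN/m
508.6 MN/m > 176 MN/m, so A is larger.
Final answer: A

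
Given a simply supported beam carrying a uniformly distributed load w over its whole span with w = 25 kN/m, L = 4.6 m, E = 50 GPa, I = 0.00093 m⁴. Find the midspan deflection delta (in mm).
Model: a simply supported beam carrying a uniformly distributed load w over its whole span, so delta = (5·w·L^4) / (384·E·I).
Convert to SI units:
  w = 25 kN/m = 25000 N/m
  E = 50 GPa = 5 × 10¹⁰ Pa
Substitute:
  delta = (5 × 25000 × 4.6^4) / (384 × (5 × 10¹⁰) × 0.00093)
  delta = 0.003134 m
Convert: delta = 0.003134 m = 3.134 mm
Final answer: delta = 3.134 mm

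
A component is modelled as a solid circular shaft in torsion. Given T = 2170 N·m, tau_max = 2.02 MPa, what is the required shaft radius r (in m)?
Model: a solid circular shaft in torsion, so tau_max = (2·T) / (π·r^3).
Solve for r: r = ((2·T) / (π·tau_max))^(1/3).
Convert to SI units:
  tau_max = 2.02 MPa = 2.02 × 10⁶ Pa
Substitute:
  r = ((2 × 2170) / (π × (2.02 × 10⁶)))^(1/3)
  r = 0.0881 m
Final answer: r = 0.0881 m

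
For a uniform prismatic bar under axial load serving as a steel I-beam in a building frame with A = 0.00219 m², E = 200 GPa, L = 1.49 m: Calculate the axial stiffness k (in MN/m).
Model: a uniform prismatic bar under axial load, so k = (A·E) / L.
Convert to SI units:
  E = 200 GPa = 2 × 10¹¹ Pa
Substitute:
  k = (0.00219 × (2 × 10¹¹)) / 1.49
  k = 2.94 × 10⁸ N/m
Convert: k = 2.94 × 10⁸ N/m = 294 MN/m
Final answer: k = 294 MN/m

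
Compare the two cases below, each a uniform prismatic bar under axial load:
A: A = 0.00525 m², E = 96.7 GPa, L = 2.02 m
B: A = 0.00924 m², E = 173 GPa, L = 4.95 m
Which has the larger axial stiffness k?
Model: a uniform prismatic bar under axial load, so k = (A·E) / L (SI units).
  A: k = (0.00525 × (9.67 × 10¹⁰)) / 2.02 = 2.513 × 10⁸ N/m = 251.3 MN/m
  B: k = (0.00924 × (1.73 × 10¹¹)) / 4.95 = 3.229 × 10⁸ N/m = 322.9 MN/m
322.9 MN/m > 251.3 MN/m, so B is larger.
Final answer: B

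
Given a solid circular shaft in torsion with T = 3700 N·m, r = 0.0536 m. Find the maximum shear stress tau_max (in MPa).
Model: a solid circular shaft in torsion, so tau_max = (2·T) / (π·r^3).
Substitute:
  tau_max = (2 × 3700) / (π × 0.0536^3)
  tau_max = 1.53 × 10⁷ Pa
Convert: tau_max = 1.53 × 10⁷ Pa = 15.3 MPa
Final answer: tau_max = 15.3 MPa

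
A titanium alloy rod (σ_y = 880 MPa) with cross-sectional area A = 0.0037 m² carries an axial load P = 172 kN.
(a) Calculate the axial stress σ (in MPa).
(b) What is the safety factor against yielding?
(a) Axial stress σ = P/A. Convert P = 172 kN = 172000 N.
  σ = 172000 / 0.0037 = 4.649 × 10⁷ Pa = 46.49 MPa
(b) Safety factor SF = σ_y/σ = 880 / 46.49 = 18.93
Final answer: (a) σ = 46.49 MPa, (b) SF = 18.93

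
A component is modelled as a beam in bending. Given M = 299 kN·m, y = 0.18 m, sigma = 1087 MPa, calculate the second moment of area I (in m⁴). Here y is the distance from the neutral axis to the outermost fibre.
Model: a beam in bending, so sigma = (M·y) / I.
Solve for I: I = (M·y) / sigma.
Convert to SI units:
  M = 299 kN·m = 299000 N·m
  sigma = 1087 MPa = 1.087 × 10⁹ Pa
Substitute:
  I = (299000 × 0.18) / (1.087 × 10⁹)
  I = 4.951 × 10⁻⁵ m⁴
Final answer: I = 4.951 × 10⁻⁵ m⁴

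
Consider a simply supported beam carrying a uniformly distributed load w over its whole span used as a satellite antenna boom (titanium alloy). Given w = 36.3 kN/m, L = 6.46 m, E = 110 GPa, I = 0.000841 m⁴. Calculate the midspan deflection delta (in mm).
Model: a simply supported beam carrying a uniformly distributed load w over its whole span, so delta = (5·w·L^4) / (384·E·I).
Convert to SI units:
  w = 36.3 kN/m = 36300 N/m
  E = 110 GPa = 1.1 × 10¹¹ Pa
Substitute:
  delta = (5 × 36300 × 6.46^4) / (384 × (1.1 × 10¹¹) × 0.000841)
  delta = 0.008898 m
Convert: delta = 0.008898 m = 8.898 mm
Final answer: delta = 8.898 mm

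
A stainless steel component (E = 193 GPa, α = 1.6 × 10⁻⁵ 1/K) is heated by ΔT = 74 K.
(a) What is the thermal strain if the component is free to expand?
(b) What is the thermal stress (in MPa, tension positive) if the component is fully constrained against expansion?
(a) Free thermal strain ε_th = α·ΔT = (1.6 × 10⁻⁵) × 74 = 0.001184
(b) Fully constrained, the expansion is suppressed, so σ = -E·α·ΔT. Convert E = 193 GPa = 1.93 × 10¹¹ Pa.
  σ = -(1.93 × 10¹¹) × (1.6 × 10⁻⁵) × 74 = -2.285 × 10⁸ Pa = -228.5 MPa (compressive)
Final answer: (a) ε_th = 0.001184, (b) σ = -228.5 MPa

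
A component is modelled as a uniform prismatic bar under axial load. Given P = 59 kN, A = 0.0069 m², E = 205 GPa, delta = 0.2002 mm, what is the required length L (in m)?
Model: a uniform prismatic bar under axial load, so delta = (P·L) / (A·E).
Solve for L: L = (delta·A·E) / P.
Convert to SI units:
  P = 59 kN = 59000 N
  E = 205 GPa = 2.05 × 10¹¹ Pa
  delta = 0.2002 mm = 0.0002002 m
Substitute:
  L = (0.0002002 × 0.0069 × (2.05 × 10¹¹)) / 59000
  L = 4.8 m
Final answer: L = 4.8 m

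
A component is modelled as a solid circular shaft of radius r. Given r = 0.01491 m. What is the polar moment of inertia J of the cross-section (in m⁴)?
Model: a solid circular shaft of radius r, so J = (π·r^4) / 2.
Substitute:
  J = (π × 0.01491^4) / 2
  J = 7.763 × 10⁻⁸ m⁴
Final answer: J = 7.763 × 10⁻⁸ m⁴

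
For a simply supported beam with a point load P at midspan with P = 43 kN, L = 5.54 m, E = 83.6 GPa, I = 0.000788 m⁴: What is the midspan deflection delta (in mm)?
Model: a simply supported beam with a point load P at midspan, so delta = (P·L^3) / (48·E·I).
Convert to SI units:
  P = 43 kN = 43000 N
  E = 83.6 GPa = 8.36 × 10¹⁰ Pa
Substitute:
  delta = (43000 × 5.54^3) / (48 × (8.36 × 10¹⁰) × 0.000788)
  delta = 0.002312 m
Convert: delta = 0.002312 m = 2.312 mm
Final answer: delta = 2.312 mm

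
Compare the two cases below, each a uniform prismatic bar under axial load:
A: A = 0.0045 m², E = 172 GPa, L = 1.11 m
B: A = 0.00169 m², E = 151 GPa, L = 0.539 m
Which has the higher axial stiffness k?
Model: a uniform prismatic bar under axial load, so k = (A·E) / L (SI units).
  A: k = (0.0045 × (1.72 × 10¹¹)) / 1.11 = 6.973 × 10⁸ N/m = 697.3 MN/m
  B: k = (0.00169 × (1.51 × 10¹¹)) / 0.539 = 4.735 × 10⁸ N/m = 473.5 MN/m
697.3 MN/m > 473.5 MN/m, so A is larger.
Final answer: A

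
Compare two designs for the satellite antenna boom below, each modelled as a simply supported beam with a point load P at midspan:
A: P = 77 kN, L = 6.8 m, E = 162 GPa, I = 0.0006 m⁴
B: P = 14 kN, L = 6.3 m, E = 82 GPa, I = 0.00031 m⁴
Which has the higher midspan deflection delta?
Model: a simply supported beam with a point load P at midspan, so delta = (P·L^3) / (48·E·I) (SI units).
  A: delta = (77000 × 6.8^3) / (48 × (1.62 × 10¹¹) × 0.0006) = 0.005189 m = 5.189 mm
  B: delta = (14000 × 6.3^3) / (48 × (8.2 × 10¹⁰) × 0.00031) = 0.002869 m = 2.869 mm
5.189 mm > 2.869 mm, so A is larger.
Final answer: A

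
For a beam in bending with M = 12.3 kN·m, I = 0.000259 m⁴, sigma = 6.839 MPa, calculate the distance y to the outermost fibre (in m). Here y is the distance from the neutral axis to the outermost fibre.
Model: a beam in bending, so sigma = (M·y) / I.
Solve for y: y = (sigma·I) / M.
Convert to SI units:
  M = 12.3 kN·m = 12300 N·m
  sigma = 6.839 MPa = 6.839 × 10⁶ Pa
Substitute:
  y = ((6.839 × 10⁶) × 0.000259) / 12300
  y = 0.144 m
Final answer: y = 0.144 m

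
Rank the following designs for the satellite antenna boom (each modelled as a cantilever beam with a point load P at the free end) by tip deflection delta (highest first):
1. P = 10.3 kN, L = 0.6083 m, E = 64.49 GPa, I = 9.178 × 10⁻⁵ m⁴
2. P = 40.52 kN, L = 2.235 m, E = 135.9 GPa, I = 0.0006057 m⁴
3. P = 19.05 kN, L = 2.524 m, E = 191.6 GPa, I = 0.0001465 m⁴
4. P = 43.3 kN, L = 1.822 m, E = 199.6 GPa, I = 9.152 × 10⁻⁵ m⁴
Model: a cantilever beam with a point load P at the free end, so delta = (P·L^3) / (3·E·I) (SI units).
  Case 1: delta = (10300 × 0.6083^3) / (3 × (6.449 × 10¹⁰) × (9.178 × 10⁻⁵)) = 0.0001306 m = 0.1306 mm
  Case 2: delta = (40520 × 2.235^3) / (3 × (1.359 × 10¹¹) × 0.0006057) = 0.001832 m = 1.832 mm
  Case 3: delta = (19050 × 2.524^3) / (3 × (1.916 × 10¹¹) × 0.0001465) = 0.003638 m = 3.638 mm
  Case 4: delta = (43300 × 1.822^3) / (3 × (1.996 × 10¹¹) × (9.152 × 10⁻⁵)) = 0.004779 m = 4.779 mm
Ordering: 4.779 mm (case 4) > 3.638 mm (case 3) > 1.832 mm (case 2) > 0.1306 mm (case 1)
Final answer: 4, 3, 2, 1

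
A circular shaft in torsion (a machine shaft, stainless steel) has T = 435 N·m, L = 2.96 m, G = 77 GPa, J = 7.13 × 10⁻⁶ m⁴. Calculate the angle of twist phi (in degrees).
Model: a circular shaft in torsion, so phi = (T·L) / (G·J).
Convert to SI units:
  G = 77 GPa = 7.7 × 10¹⁰ Pa
Substitute:
  phi = (435 × 2.96) / ((7.7 × 10¹⁰) × (7.13 × 10⁻⁶))
  phi = 0.002345 rad
Convert to degrees: phi = 0.002345 × 180/π = 0.1344°
Final answer: phi = 0.1344°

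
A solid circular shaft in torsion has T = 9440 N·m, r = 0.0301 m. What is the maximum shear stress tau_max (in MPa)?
Model: a solid circular shaft in torsion, so tau_max = (2·T) / (π·r^3).
Substitute:
  tau_max = (2 × 9440) / (π × 0.0301^3)
  tau_max = 2.204 × 10⁸ Pa
Convert: tau_max = 2.204 × 10⁸ Pa = 220.4 MPa
Final answer: tau_max = 220.4 MPa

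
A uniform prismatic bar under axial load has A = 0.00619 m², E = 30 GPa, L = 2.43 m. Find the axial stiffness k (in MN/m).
Model: a uniform prismatic bar under axial load, so k = (A·E) / L.
Convert to SI units:
  E = 30 GPa = 3 × 10¹⁰ Pa
Substitute:
  k = (0.00619 × (3 × 10¹⁰)) / 2.43
  k = 7.642 × 10⁷ N/m
Convert: k = 7.642 × 10⁷ N/m = 76.42 MN/m
Final answer: k = 76.42 MN/m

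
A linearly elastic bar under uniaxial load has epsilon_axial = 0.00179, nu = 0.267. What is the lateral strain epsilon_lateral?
Model: a linearly elastic bar under uniaxial load, so epsilon_lateral = -nu·epsilon_axial.
Substitute:
  epsilon_lateral = -(0.267 × 0.00179)
  epsilon_lateral = -0.0004779
Final answer: epsilon_lateral = -0.0004779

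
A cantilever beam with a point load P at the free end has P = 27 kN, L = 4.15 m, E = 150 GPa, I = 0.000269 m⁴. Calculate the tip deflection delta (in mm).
Model: a cantilever beam with a point load P at the free end, so delta = (P·L^3) / (3·E·I).
Convert to SI units:
  P = 27 kN = 27000 N
  E = 150 GPa = 1.5 × 10¹¹ Pa
Substitute:
  delta = (27000 × 4.15^3) / (3 × (1.5 × 10¹¹) × 0.000269)
  delta = 0.01594 m
Convert: delta = 0.01594 m = 15.94 mm
Final answer: delta = 15.94 mm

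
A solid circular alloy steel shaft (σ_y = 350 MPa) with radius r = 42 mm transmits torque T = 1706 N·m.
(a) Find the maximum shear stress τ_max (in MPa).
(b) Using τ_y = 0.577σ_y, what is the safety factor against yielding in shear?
(a) For a solid circular shaft, τ_max = T·r/J with J = π·r^4/2, i.e. τ_max = 2·T / (π·r^3). Convert r = 42 mm = 0.042 m.
  τ_max = (2 × 1706) / (π × 0.042^3) = 1.466 × 10⁷ Pa = 14.66 MPa
(b) τ_y = 0.577 × 350 = 201.95 MPa
  SF = τ_y/τ_max = 201.95 / 14.66 = 13.78
Final answer: (a) τ_max = 14.66 MPa, (b) SF = 13.78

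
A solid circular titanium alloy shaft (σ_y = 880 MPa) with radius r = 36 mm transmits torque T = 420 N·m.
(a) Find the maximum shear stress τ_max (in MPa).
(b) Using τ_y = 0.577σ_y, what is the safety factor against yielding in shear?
(a) For a solid circular shaft, τ_max = T·r/J with J = π·r^4/2, i.e. τ_max = 2·T / (π·r^3). Convert r = 36 mm = 0.036 m.
  τ_max = (2 × 420) / (π × 0.036^3) = 5.731 × 10⁶ Pa = 5.731 MPa
(b) τ_y = 0.577 × 880 = 507.76 MPa
  SF = τ_y/τ_max = 507.76 / 5.731 = 88.6
Final answer: (a) τ_max = 5.731 MPa, (b) SF = 88.6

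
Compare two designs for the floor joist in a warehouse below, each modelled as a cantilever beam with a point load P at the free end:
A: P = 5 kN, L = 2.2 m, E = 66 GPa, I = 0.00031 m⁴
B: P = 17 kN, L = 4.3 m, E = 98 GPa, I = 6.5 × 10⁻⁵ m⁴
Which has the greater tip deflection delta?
Model: a cantilever beam with a point load P at the free end, so delta = (P·L^3) / (3·E·I) (SI units).
  A: delta = (5000 × 2.2^3) / (3 × (6.6 × 10¹⁰) × 0.00031) = 0.0008674 m = 0.8674 mm
  B: delta = (17000 × 4.3^3) / (3 × (9.8 × 10¹⁰) × (6.5 × 10⁻⁵)) = 0.07073 m = 70.73 mm
70.73 mm > 0.8674 mm, so B is larger.
Final answer: B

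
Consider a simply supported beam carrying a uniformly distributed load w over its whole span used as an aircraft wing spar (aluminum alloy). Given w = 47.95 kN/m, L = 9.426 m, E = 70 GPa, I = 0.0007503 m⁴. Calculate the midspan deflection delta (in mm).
Model: a simply supported beam carrying a uniformly distributed load w over its whole span, so delta = (5·w·L^4) / (384·E·I).
Convert to SI units:
  w = 47.95 kN/m = 47950 N/m
  E = 70 GPa = 7 × 10¹⁰ Pa
Substitute:
  delta = (5 × 47950 × 9.426^4) / (384 × (7 × 10¹⁰) × 0.0007503)
  delta = 0.09384 m
Convert: delta = 0.09384 m = 93.84 mm
Final answer: delta = 93.84 mm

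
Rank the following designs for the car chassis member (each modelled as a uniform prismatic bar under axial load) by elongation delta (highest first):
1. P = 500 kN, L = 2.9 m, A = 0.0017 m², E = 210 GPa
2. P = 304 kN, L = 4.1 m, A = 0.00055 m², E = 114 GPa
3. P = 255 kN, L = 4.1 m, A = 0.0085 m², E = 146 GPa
Model: a uniform prismatic bar under axial load, so delta = (P·L) / (A·E) (SI units).
  Case 1: delta = (500000 × 2.9) / (0.0017 × (2.1 × 10¹¹)) = 0.004062 m = 4.062 mm
  Case 2: delta = (304000 × 4.1) / (0.00055 × (1.14 × 10¹¹)) = 0.01988 m = 19.88 mm
  Case 3: delta = (255000 × 4.1) / (0.0085 × (1.46 × 10¹¹)) = 0.0008425 m = 0.8425 mm
Ordering: 19.88 mm (case 2) > 4.062 mm (case 1) > 0.8425 mm (case 3)
Final answer: 2, 1, 3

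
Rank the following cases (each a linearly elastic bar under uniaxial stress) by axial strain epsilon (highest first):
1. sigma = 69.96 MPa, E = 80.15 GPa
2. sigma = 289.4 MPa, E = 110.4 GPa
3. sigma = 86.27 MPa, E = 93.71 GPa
Model: a linearly elastic bar under uniaxial stress, so epsilon = sigma / E (SI units).
  Case 1: epsilon = (6.996 × 10⁷) / (8.015 × 10¹⁰) = 0.0008729
  Case 2: epsilon = (2.894 × 10⁸) / (1.104 × 10¹¹) = 0.002621
  Case 3: epsilon = (8.627 × 10⁷) / (9.371 × 10¹⁰) = 0.0009206
Ordering: 0.002621 (case 2) > 0.0009206 (case 3) > 0.0008729 (case 1)
Final answer: 2, 3, 1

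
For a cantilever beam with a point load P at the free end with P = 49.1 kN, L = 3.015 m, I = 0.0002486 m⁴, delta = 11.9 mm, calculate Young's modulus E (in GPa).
Model: a cantilever beam with a point load P at the free end, so delta = (P·L^3) / (3·E·I).
Solve for E: E = (P·L^3) / (3·delta·I).
Convert to SI units:
  P = 49.1 kN = 49100 N
  delta = 11.9 mm = 0.0119 m
Substitute:
  E = (49100 × 3.015^3) / (3 × 0.0119 × 0.0002486)
  E = 1.516 × 10¹¹ Pa
Convert: E = 1.516 × 10¹¹ Pa = 151.6 GPa
Final answer: E = 151.6 GPa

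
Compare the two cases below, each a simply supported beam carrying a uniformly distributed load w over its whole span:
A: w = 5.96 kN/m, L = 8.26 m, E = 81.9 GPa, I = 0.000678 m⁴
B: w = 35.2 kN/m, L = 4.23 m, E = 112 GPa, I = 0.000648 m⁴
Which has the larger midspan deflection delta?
Model: a simply supported beam carrying a uniformly distributed load w over its whole span, so delta = (5·w·L^4) / (384·E·I) (SI units).
  A: delta = (5 × 5960 × 8.26^4) / (384 × (8.19 × 10¹⁰) × 0.000678) = 0.006506 m = 6.506 mm
  B: delta = (5 × 35200 × 4.23^4) / (384 × (1.12 × 10¹¹) × 0.000648) = 0.002022 m = 2.022 mm
6.506 mm > 2.022 mm, so A is larger.
Final answer: A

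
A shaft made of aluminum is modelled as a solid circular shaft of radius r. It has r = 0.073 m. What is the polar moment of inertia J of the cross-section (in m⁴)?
Model: a solid circular shaft of radius r, so J = (π·r^4) / 2.
Substitute:
  J = (π × 0.073^4) / 2
  J = 4.461 × 10⁻⁵ m⁴
Final answer: J = 4.461 × 10⁻⁵ m⁴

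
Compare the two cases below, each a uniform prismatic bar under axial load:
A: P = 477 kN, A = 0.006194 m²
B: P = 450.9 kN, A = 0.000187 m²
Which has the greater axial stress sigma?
Model: a uniform prismatic bar under axial load, so sigma = P / A (SI units).
  A: sigma = 477000 / 0.006194 = 7.701 × 10⁷ Pa = 77.01 MPa
  B: sigma = 450900 / 0.000187 = 2.411 × 10⁹ Pa = 2411 MPa
2411 MPa > 77.01 MPa, so B is larger.
Final answer: B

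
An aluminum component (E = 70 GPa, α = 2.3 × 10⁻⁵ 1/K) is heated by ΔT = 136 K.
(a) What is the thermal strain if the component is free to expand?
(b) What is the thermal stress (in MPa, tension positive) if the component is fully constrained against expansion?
(a) Free thermal strain ε_th = α·ΔT = (2.3 × 10⁻⁵) × 136 = 0.003128
(b) Fully constrained, the expansion is suppressed, so σ = -E·α·ΔT. Convert E = 70 GPa = 7 × 10¹⁰ Pa.
  σ = -(7 × 10¹⁰) × (2.3 × 10⁻⁵) × 136 = -2.19 × 10⁸ Pa = -219 MPa (compressive)
Final answer: (a) ε_th = 0.003128, (b) σ = -219 MPa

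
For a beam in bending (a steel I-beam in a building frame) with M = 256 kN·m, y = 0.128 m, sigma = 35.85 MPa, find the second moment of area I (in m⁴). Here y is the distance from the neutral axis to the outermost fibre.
Model: a beam in bending, so sigma = (M·y) / I.
Solve for I: I = (M·y) / sigma.
Convert to SI units:
  M = 256 kN·m = 256000 N·m
  sigma = 35.85 MPa = 3.585 × 10⁷ Pa
Substitute:
  I = (256000 × 0.128) / (3.585 × 10⁷)
  I = 0.000914 m⁴
Final answer: I = 0.000914 m⁴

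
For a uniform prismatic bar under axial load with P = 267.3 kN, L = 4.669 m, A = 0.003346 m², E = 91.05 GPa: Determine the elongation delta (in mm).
Model: a uniform prismatic bar under axial load, so delta = (P·L) / (A·E).
Convert to SI units:
  P = 267.3 kN = 267300 N
  E = 91.05 GPa = 9.105 × 10¹⁰ Pa
Substitute:
  delta = (267300 × 4.669) / (0.003346 × (9.105 × 10¹⁰))
  delta = 0.004097 m
Convert: delta = 0.004097 m = 4.097 mm
Final answer: delta = 4.097 mm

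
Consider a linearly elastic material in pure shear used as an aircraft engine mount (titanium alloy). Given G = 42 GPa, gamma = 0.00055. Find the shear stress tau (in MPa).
Model: a linearly elastic material in pure shear, so tau = G·gamma.
Convert to SI units:
  G = 42 GPa = 4.2 × 10¹⁰ Pa
Substitute:
  tau = (4.2 × 10¹⁰) × 0.00055
  tau = 2.31 × 10⁷ Pa
Convert: tau = 2.31 × 10⁷ Pa = 23.1 MPa
Final answer: tau = 23.1 MPa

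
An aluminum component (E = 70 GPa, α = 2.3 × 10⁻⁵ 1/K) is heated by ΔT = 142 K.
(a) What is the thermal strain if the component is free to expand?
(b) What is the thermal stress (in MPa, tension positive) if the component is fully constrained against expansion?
(a) Free thermal strain ε_th = α·ΔT = (2.3 × 10⁻⁵) × 142 = 0.003266
(b) Fully constrained, the expansion is suppressed, so σ = -E·α·ΔT. Convert E = 70 GPa = 7 × 10¹⁰ Pa.
  σ = -(7 × 10¹⁰) × (2.3 × 10⁻⁵) × 142 = -2.286 × 10⁸ Pa = -228.6 MPa (compressive)
Final answer: (a) ε_th = 0.003266, (b) σ = -228.6 MPa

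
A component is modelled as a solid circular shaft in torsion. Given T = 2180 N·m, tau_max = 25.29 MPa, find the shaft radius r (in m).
Model: a solid circular shaft in torsion, so tau_max = (2·T) / (π·r^3).
Solve for r: r = ((2·T) / (π·tau_max))^(1/3).
Convert to SI units:
  tau_max = 25.29 MPa = 2.529 × 10⁷ Pa
Substitute:
  r = ((2 × 2180) / (π × (2.529 × 10⁷)))^(1/3)
  r = 0.038 m
Final answer: r = 0.038 m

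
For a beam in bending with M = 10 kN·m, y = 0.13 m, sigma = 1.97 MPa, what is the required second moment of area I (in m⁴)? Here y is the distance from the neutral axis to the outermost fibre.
Model: a beam in bending, so sigma = (M·y) / I.
Solve for I: I = (M·y) / sigma.
Convert to SI units:
  M = 10 kN·m = 10000 N·m
  sigma = 1.97 MPa = 1.97 × 10⁶ Pa
Substitute:
  I = (10000 × 0.13) / (1.97 × 10⁶)
  I = 0.0006599 m⁴
Final answer: I = 0.0006599 m⁴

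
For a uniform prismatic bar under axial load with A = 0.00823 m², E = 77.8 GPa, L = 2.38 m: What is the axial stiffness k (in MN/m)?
Model: a uniform prismatic bar under axial load, so k = (A·E) / L.
Convert to SI units:
  E = 77.8 GPa = 7.78 × 10¹⁰ Pa
Substitute:
  k = (0.00823 × (7.78 × 10¹⁰)) / 2.38
  k = 2.69 × 10⁸ N/m
Convert: k = 2.69 × 10⁸ N/m = 269 MN/m
Final answer: k = 269 MN/m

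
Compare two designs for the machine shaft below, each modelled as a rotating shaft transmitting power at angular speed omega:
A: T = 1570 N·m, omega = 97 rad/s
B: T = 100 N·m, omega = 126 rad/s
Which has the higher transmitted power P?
Model: a rotating shaft transmitting power at angular speed omega, so P = T·omega (SI units).
  A: P = 1570 × 97 = 152300 W = 152.3 kW
  B: P = 100 × 126 = 12600 W = 12.6 kW
152.3 kW > 12.6 kW, so A is larger.
Final answer: A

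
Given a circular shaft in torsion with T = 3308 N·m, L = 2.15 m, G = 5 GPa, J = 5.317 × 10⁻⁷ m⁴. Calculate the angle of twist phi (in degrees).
Model: a circular shaft in torsion, so phi = (T·L) / (G·J).
Convert to SI units:
  G = 5 GPa = 5 × 10⁹ Pa
Substitute:
  phi = (3308 × 2.15) / ((5 × 10⁹) × (5.317 × 10⁻⁷))
  phi = 2.675 rad
Convert to degrees: phi = 2.675 × 180/π = 153.3°
Final answer: phi = 153.3°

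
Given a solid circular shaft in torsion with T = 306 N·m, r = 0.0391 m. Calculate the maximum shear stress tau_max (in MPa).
Model: a solid circular shaft in torsion, so tau_max = (2·T) / (π·r^3).
Substitute:
  tau_max = (2 × 306) / (π × 0.0391^3)
  tau_max = 3.259 × 10⁶ Pa
Convert: tau_max = 3.259 × 10⁶ Pa = 3.259 MPa
Final answer: tau_max = 3.259 MPa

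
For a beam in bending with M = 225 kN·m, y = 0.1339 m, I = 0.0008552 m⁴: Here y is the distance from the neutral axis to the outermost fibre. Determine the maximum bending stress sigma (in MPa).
Model: a beam in bending, so sigma = (M·y) / I.
Convert to SI units:
  M = 225 kN·m = 225000 N·m
Substitute:
  sigma = (225000 × 0.1339) / 0.0008552
  sigma = 3.523 × 10⁷ Pa
Convert: sigma = 3.523 × 10⁷ Pa = 35.23 MPa
Final answer: sigma = 35.23 MPa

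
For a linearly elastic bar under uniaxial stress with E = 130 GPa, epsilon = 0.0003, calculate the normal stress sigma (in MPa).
Model: a linearly elastic bar under uniaxial stress, so epsilon = sigma / E.
Solve for sigma: sigma = epsilon·E.
Convert to SI units:
  E = 130 GPa = 1.3 × 10¹¹ Pa
Substitute:
  sigma = 0.0003 × (1.3 × 10¹¹)
  sigma = 3.9 × 10⁷ Pa
Convert: sigma = 3.9 × 10⁷ Pa = 39 MPa
Final answer: sigma = 39 MPa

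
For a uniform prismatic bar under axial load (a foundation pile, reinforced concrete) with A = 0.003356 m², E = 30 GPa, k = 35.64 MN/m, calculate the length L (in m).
Model: a uniform prismatic bar under axial load, so k = (A·E) / L.
Solve for L: L = (A·E) / k.
Convert to SI units:
  E = 30 GPa = 3 × 10¹⁰ Pa
  k = 35.64 MN/m = 3.564 × 10⁷ N/m
Substitute:
  L = (0.003356 × (3 × 10¹⁰)) / (3.564 × 10⁷)
  L = 2.825 m
Final answer: L = 2.825 m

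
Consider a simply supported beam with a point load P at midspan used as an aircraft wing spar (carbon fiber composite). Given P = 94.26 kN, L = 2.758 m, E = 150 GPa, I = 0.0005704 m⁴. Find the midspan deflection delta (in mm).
Model: a simply supported beam with a point load P at midspan, so delta = (P·L^3) / (48·E·I).
Convert to SI units:
  P = 94.26 kN = 94260 N
  E = 150 GPa = 1.5 × 10¹¹ Pa
Substitute:
  delta = (94260 × 2.758^3) / (48 × (1.5 × 10¹¹) × 0.0005704)
  delta = 0.0004815 m
Convert: delta = 0.0004815 m = 0.4815 mm
Final answer: delta = 0.4815 mm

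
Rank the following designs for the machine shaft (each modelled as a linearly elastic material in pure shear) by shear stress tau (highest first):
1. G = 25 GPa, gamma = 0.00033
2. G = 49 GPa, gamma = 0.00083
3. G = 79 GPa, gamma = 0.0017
Model: a linearly elastic material in pure shear, so tau = G·gamma (SI units).
  Case 1: tau = (2.5 × 10¹⁰) × 0.00033 = 8.25 × 10⁶ Pa = 8.25 MPa
  Case 2: tau = (4.9 × 10¹⁰) × 0.00083 = 4.067 × 10⁷ Pa = 40.67 MPa
  Case 3: tau = (7.9 × 10¹⁰) × 0.0017 = 1.343 × 10⁸ Pa = 134.3 MPa
Ordering: 134.3 MPa (case 3) > 40.67 MPa (case 2) > 8.25 MPa (case 1)
Final answer: 3, 2, 1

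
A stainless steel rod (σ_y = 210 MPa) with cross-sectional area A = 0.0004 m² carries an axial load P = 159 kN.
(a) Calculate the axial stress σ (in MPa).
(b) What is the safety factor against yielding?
(a) Axial stress σ = P/A. Convert P = 159 kN = 159000 N.
  σ = 159000 / 0.0004 = 3.975 × 10⁸ Pa = 397.5 MPa
(b) Safety factor SF = σ_y/σ = 210 / 397.5 = 0.5283
Final answer: (a) σ = 397.5 MPa, (b) SF = 0.5283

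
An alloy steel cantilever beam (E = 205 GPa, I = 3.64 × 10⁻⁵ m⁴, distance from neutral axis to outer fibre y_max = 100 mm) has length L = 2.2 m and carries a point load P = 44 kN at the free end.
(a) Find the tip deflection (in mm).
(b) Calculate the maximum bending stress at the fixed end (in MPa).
(a) Tip deflection of a cantilever with an end point load: δ = P·L^3 / (3·E·I). Convert P = 44 kN = 44000 N, E = 205 GPa = 2.05 × 10¹¹ Pa.
  δ = (44000 × 2.2^3) / (3 × (2.05 × 10¹¹) × (3.64 × 10⁻⁵)) = 0.02093 m = 20.93 mm
(b) Maximum bending moment at the fixed end: M = P·L = 44000 × 2.2 = 96800 N·m. Convert y_max = 100 mm = 0.1 m.
  σ = M·y_max / I = (96800 × 0.1) / (3.64 × 10⁻⁵) = 2.659 × 10⁸ Pa = 265.9 MPa
Final answer: (a) δ = 20.93 mm, (b) σ = 265.9 MPa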